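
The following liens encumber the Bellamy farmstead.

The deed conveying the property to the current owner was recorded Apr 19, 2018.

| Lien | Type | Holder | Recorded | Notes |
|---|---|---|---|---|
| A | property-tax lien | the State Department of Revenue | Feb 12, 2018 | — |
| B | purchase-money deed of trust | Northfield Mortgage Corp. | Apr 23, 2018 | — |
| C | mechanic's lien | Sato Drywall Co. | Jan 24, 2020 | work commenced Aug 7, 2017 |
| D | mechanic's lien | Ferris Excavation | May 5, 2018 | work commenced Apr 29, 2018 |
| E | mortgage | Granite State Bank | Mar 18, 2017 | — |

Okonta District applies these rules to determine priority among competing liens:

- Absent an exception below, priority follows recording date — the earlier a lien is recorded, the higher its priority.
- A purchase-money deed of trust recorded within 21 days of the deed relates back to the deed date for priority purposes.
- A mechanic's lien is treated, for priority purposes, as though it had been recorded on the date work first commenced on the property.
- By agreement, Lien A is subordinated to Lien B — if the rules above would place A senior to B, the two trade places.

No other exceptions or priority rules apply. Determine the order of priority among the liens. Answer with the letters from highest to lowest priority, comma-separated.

Effective dates after the stated exceptions: B was recorded within the 21-day window, so its effective date is the deed date Apr 19, 2018; C is treated as recorded Aug 7, 2017, the work-commencement date; D is treated as recorded Apr 29, 2018, the work-commencement date.
Ordering by effective date: E (Mar 18, 2017), C (Aug 7, 2017), A (Feb 12, 2018), B (Apr 19, 2018), D (Apr 29, 2018).
A is senior to B before the subordination, so the two trade places.

E, C, B, A, D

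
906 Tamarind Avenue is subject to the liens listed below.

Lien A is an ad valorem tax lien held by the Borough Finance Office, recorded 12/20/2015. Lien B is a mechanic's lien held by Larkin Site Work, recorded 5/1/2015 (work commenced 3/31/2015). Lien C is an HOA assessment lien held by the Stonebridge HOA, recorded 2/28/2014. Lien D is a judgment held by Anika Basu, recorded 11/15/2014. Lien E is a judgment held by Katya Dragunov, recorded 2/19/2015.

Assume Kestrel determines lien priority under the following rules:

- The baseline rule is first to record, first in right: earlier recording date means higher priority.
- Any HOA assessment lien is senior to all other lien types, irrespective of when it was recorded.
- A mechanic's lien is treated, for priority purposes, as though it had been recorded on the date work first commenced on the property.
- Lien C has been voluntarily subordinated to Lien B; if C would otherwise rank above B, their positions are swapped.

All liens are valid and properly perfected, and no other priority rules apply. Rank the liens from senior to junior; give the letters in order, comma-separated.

Effective dates after the stated exceptions: B's effective date is 3/31/2015, when work began.
C is an HOA assessment lien and takes priority over every other lien.
Among the remaining liens, by effective date: D (11/15/2014), E (2/19/2015), B (3/31/2015), A (12/20/2015).
Because C would otherwise rank above B, the subordination swaps them.

B, D, E, C, A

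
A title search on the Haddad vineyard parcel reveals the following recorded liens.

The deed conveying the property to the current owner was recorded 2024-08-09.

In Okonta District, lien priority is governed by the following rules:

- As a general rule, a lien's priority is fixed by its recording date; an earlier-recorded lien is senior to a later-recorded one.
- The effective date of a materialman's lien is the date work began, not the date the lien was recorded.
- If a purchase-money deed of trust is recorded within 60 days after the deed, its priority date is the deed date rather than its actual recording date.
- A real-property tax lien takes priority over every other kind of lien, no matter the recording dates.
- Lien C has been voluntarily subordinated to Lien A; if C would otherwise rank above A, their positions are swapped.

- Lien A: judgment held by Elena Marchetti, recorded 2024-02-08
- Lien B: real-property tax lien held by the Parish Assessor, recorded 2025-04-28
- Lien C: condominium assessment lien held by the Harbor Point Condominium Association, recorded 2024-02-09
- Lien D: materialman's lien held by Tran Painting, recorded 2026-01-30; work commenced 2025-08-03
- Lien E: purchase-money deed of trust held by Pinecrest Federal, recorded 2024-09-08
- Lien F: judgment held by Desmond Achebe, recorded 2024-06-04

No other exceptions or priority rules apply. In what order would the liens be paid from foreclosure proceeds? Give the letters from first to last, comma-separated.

First, effective dates: D is treated as recorded 2025-08-03, the work-commencement date; E was recorded within the 60-day window, so its effective date is the deed date 2024-08-09.
B, as a real-property tax lien, has superpriority and ranks first.
The other liens, earliest effective date first: A (2024-02-08), C (2024-02-09), F (2024-06-04), E (2024-08-09), D (2025-08-03).
C already ranks below A; the subordination has no effect.

B, A, C, F, E, D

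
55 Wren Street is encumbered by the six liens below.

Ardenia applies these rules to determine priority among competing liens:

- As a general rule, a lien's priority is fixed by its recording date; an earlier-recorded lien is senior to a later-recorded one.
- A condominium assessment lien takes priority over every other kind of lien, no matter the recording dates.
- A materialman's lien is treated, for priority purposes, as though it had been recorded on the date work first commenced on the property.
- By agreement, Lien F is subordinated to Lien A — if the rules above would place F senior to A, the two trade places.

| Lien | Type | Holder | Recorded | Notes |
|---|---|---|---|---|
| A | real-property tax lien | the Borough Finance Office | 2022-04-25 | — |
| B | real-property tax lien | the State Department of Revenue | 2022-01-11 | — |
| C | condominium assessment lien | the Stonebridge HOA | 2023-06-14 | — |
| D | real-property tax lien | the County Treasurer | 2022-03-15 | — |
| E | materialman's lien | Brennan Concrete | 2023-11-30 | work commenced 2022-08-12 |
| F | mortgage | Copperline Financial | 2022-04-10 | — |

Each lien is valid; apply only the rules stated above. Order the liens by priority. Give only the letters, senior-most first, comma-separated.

First, effective dates: E's effective date is 2022-08-12, when work began.
As a condominium assessment lien, C is senior to every other lien.
Among the remaining liens, by effective date: B (2022-01-11), D (2022-03-15), F (2022-04-10), A (2022-04-25), E (2022-08-12).
F would otherwise be senior to A, so under the subordination agreement F and A exchange positions.

C, B, D, A, F, E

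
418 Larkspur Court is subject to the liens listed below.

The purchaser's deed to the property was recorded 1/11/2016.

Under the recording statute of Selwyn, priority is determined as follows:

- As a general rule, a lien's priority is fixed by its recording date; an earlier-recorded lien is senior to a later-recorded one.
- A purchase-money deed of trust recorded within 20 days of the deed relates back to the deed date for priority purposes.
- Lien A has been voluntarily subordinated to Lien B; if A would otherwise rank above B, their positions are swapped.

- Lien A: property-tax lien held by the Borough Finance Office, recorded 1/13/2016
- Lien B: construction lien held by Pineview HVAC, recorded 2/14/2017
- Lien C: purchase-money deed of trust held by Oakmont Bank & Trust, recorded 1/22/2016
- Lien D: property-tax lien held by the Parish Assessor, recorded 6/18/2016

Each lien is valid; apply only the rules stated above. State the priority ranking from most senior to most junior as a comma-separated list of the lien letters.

Effective dates: C was recorded within the 20-day window, so its effective date is the deed date 1/11/2016.
By effective date: C (1/11/2016), A (1/13/2016), D (6/18/2016), B (2/14/2017).
A would otherwise be senior to B, so under the subordination agreement A and B exchange positions.

C, B, D, A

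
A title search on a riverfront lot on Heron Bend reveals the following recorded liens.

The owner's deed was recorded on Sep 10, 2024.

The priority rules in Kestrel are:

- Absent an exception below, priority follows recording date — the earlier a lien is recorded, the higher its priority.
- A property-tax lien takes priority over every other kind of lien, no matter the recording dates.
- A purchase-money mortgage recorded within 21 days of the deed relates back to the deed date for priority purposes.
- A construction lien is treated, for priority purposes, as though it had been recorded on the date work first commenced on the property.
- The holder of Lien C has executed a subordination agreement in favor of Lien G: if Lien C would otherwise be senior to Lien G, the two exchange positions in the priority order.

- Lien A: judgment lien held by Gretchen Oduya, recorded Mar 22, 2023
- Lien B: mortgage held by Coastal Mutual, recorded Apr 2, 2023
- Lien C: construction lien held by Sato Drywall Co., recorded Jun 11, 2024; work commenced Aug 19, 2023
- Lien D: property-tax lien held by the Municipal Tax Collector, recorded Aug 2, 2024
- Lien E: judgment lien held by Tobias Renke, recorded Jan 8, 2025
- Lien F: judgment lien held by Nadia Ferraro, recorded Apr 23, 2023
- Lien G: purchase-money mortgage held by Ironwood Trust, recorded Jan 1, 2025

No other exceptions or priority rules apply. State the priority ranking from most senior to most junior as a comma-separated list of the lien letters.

Adjusting effective dates: C is treated as recorded Aug 19, 2023, the work-commencement date; G was recorded 113 days after the deed — beyond 21 days — so no relation-back applies.
D is a property-tax lien and takes priority over every other lien.
Remaining liens by effective date: A (Mar 22, 2023), B (Apr 2, 2023), F (Apr 23, 2023), C (Aug 19, 2023), G (Jan 1, 2025), E (Jan 8, 2025).
The subordination applies — C was senior to G — so C and G swap.

D, A, B, F, G, C, E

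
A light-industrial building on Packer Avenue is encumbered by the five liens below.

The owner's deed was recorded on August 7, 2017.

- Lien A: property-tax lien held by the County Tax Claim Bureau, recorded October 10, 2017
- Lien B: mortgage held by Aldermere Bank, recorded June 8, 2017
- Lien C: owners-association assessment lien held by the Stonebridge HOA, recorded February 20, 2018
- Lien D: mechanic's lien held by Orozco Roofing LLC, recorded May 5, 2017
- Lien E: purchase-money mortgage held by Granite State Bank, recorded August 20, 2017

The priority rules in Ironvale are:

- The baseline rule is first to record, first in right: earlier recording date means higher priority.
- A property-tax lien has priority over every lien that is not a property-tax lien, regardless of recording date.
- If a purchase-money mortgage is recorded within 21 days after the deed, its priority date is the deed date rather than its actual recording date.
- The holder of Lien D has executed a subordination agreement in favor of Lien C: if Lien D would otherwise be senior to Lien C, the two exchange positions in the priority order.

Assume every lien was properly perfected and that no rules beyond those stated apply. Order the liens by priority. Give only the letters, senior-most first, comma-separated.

Effective dates after the stated exceptions: E's effective date is the deed date, August 7, 2017.
A is a property-tax lien and takes priority over every other lien.
Among the remaining liens, by effective date: D (May 5, 2017), B (June 8, 2017), E (August 7, 2017), C (February 20, 2018).
Because D would otherwise rank above C, the subordination swaps them.

A, C, B, E, D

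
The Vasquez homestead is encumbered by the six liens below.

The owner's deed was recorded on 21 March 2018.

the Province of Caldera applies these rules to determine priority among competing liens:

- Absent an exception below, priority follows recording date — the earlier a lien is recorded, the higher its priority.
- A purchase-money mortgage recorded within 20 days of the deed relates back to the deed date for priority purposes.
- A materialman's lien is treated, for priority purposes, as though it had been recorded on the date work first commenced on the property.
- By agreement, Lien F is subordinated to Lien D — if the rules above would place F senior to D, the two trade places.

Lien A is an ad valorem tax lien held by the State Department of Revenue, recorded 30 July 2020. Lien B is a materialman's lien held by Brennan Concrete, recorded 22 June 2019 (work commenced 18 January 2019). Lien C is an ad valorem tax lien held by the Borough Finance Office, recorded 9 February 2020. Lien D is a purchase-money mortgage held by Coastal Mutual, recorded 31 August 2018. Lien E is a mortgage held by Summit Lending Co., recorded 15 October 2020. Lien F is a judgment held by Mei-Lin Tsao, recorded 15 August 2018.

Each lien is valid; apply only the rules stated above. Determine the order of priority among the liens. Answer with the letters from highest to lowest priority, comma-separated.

Effective dates after the stated exceptions: B's effective date is 18 January 2019, when work began; D missed the 20-day window (163 days after the deed), so its recording date stands.
By effective date, earliest first: F (15 August 2018), D (31 August 2018), B (18 January 2019), C (9 February 2020), A (30 July 2020), E (15 October 2020).
The subordination applies — F was senior to D — so F and D swap.

D, F, B, C, A, E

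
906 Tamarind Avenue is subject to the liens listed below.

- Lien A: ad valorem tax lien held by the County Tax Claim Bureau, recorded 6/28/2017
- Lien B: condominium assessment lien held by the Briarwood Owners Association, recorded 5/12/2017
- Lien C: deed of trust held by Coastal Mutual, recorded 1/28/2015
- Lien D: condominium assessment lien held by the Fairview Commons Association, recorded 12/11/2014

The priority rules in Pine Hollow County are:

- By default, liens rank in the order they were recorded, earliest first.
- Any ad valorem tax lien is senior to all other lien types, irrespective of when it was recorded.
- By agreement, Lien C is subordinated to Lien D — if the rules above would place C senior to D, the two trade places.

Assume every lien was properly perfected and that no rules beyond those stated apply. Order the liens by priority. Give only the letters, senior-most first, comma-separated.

A, D, C, B

A, as an ad valorem tax lien, has superpriority and ranks first.
Ordering the rest by effective date: D (12/11/2014), C (1/28/2015), B (5/12/2017).
Since C is not senior to D, the subordination leaves the order unchanged.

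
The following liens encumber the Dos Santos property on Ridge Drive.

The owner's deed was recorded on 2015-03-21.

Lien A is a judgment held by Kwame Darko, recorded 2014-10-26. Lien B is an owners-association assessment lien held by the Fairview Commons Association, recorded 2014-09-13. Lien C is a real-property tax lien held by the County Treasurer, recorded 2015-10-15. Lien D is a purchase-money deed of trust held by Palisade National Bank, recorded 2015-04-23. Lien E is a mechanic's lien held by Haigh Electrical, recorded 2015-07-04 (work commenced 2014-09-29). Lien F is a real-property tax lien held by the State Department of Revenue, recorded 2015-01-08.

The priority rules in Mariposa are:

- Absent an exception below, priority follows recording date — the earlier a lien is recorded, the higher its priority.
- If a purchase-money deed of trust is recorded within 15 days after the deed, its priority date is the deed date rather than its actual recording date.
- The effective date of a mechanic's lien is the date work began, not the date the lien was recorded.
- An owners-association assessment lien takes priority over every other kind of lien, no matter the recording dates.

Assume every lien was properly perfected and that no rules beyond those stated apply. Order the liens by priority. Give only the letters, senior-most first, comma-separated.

B, E, A, F, D, C

Effective dates after the stated exceptions: D missed the 15-day window (33 days after the deed), so its recording date stands; E's effective date is 2014-09-29, when work began.
B is an owners-association assessment lien and takes priority over every other lien.
Among the remaining liens, by effective date: E (2014-09-29), A (2014-10-26), F (2015-01-08), D (2015-04-23), C (2015-10-15).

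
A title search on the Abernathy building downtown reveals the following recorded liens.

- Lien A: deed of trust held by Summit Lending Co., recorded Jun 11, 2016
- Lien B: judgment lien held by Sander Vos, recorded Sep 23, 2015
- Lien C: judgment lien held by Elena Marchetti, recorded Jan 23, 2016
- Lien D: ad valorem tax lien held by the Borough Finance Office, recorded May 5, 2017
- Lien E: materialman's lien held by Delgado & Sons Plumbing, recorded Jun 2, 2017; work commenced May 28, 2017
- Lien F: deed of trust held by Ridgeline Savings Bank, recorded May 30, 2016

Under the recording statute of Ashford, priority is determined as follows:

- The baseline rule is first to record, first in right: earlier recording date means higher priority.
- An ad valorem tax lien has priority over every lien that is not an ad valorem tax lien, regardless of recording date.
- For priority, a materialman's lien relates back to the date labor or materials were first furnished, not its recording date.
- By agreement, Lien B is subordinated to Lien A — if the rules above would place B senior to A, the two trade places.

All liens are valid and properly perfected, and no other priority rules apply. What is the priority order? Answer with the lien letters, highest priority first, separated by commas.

D, A, C, F, B, E

First, effective dates: E relates back to May 28, 2017 (work commenced).
As an ad valorem tax lien, D is senior to every other lien.
The other liens, earliest effective date first: B (Sep 23, 2015), C (Jan 23, 2016), F (May 30, 2016), A (Jun 11, 2016), E (May 28, 2017).
Because B would otherwise rank above A, the subordination swaps them.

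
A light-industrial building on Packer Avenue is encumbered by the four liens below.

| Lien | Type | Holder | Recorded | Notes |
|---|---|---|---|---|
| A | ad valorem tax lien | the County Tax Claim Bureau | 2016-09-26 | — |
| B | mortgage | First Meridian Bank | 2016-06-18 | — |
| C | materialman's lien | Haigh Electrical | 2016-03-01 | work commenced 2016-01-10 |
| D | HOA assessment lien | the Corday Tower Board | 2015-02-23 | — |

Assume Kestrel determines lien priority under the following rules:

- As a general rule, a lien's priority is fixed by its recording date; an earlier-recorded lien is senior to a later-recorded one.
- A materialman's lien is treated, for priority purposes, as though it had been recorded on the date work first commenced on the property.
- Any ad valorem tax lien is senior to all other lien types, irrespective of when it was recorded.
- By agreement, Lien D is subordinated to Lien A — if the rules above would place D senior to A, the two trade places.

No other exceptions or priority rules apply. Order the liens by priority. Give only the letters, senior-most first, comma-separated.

A, D, C, B

Effective dates after the stated exceptions: C is treated as recorded 2016-01-10, the work-commencement date.
As an ad valorem tax lien, A is senior to every other lien.
Among the remaining liens, by effective date: D (2015-02-23), C (2016-01-10), B (2016-06-18).
D already ranks below A; the subordination has no effect.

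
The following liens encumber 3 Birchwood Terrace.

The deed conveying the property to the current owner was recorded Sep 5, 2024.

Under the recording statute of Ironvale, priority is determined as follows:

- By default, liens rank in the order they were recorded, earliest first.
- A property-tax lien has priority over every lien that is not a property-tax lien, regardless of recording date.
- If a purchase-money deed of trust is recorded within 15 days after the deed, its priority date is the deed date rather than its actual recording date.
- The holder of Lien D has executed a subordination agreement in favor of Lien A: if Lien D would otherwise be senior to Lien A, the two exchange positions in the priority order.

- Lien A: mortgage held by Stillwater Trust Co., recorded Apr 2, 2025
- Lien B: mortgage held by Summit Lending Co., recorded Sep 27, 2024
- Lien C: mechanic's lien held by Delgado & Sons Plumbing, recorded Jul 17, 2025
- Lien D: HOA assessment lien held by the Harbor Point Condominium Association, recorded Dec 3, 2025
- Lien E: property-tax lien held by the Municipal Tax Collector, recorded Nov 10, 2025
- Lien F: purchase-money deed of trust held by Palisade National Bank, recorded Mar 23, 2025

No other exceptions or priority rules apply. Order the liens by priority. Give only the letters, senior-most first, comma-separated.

Adjusting effective dates: F missed the 15-day window (199 days after the deed), so its recording date stands.
As a property-tax lien, E is senior to every other lien.
Among the remaining liens, by effective date: B (Sep 27, 2024), F (Mar 23, 2025), A (Apr 2, 2025), C (Jul 17, 2025), D (Dec 3, 2025).
D already ranks below A; the subordination has no effect.

E, B, F, A, C, D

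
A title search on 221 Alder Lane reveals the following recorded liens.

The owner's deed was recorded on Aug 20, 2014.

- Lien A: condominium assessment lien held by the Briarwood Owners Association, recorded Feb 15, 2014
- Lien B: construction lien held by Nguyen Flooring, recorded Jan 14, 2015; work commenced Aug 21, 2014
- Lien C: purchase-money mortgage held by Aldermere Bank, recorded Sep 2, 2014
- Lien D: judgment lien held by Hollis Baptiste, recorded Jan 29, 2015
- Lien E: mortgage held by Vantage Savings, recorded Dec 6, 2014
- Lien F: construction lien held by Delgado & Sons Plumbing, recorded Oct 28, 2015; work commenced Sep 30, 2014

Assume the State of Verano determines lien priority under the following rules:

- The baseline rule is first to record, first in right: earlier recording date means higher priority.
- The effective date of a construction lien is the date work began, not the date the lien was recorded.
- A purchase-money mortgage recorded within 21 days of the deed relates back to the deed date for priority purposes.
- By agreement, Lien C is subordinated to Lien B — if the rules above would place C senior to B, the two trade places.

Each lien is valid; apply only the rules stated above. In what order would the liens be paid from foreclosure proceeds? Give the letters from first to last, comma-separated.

A, B, C, F, E, D

Effective dates: B's effective date is Aug 21, 2014, when work began; C's effective date is the deed date, Aug 20, 2014; F is treated as recorded Sep 30, 2014, the work-commencement date.
Sorted by effective date: A (Feb 15, 2014), C (Aug 20, 2014), B (Aug 21, 2014), F (Sep 30, 2014), E (Dec 6, 2014), D (Jan 29, 2015).
Because C would otherwise rank above B, the subordination swaps them.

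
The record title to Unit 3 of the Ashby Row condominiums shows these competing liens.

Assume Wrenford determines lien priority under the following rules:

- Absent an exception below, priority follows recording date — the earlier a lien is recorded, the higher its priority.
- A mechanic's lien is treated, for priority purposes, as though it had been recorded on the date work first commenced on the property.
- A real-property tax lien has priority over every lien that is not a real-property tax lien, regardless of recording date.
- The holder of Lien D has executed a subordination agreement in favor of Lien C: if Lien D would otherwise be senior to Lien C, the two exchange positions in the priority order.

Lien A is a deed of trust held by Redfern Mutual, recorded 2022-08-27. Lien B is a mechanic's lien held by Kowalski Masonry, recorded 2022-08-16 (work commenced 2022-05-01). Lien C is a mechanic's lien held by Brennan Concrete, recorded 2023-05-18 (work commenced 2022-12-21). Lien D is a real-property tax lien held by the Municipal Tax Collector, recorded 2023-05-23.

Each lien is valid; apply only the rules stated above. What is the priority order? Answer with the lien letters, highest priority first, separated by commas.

Adjusting effective dates: B relates back to 2022-05-01 (work commenced); C's effective date is 2022-12-21, when work began.
As a real-property tax lien, D is senior to every other lien.
The other liens, earliest effective date first: B (2022-05-01), A (2022-08-27), C (2022-12-21).
Because D would otherwise rank above C, the subordination swaps them.

C, B, A, D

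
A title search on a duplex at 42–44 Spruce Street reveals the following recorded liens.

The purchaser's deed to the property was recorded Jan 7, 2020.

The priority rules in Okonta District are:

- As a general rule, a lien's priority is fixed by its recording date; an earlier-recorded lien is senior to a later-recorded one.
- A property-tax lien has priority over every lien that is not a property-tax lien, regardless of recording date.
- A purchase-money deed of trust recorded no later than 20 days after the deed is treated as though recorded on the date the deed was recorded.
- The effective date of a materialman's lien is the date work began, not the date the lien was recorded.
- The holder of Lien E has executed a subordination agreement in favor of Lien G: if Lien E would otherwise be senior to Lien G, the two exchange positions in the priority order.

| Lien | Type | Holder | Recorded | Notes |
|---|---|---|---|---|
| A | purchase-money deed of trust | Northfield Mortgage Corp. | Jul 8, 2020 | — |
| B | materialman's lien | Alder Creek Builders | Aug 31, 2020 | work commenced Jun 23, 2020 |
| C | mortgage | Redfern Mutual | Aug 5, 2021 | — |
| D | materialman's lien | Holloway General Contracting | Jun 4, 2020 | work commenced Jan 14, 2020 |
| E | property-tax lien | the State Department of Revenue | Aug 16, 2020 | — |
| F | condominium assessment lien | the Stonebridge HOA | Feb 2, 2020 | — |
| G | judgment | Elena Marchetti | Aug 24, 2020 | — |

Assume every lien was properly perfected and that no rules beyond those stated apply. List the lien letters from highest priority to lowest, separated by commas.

Adjusting effective dates: A was recorded 183 days after the deed, outside the 20-day window, so it keeps its recording date; B's effective date is Jun 23, 2020, when work began; D is treated as recorded Jan 14, 2020, the work-commencement date.
E, as a property-tax lien, has superpriority and ranks first.
Remaining liens by effective date: D (Jan 14, 2020), F (Feb 2, 2020), B (Jun 23, 2020), A (Jul 8, 2020), G (Aug 24, 2020), C (Aug 5, 2021).
E would otherwise be senior to G, so under the subordination agreement E and G exchange positions.

G, D, F, B, A, E, C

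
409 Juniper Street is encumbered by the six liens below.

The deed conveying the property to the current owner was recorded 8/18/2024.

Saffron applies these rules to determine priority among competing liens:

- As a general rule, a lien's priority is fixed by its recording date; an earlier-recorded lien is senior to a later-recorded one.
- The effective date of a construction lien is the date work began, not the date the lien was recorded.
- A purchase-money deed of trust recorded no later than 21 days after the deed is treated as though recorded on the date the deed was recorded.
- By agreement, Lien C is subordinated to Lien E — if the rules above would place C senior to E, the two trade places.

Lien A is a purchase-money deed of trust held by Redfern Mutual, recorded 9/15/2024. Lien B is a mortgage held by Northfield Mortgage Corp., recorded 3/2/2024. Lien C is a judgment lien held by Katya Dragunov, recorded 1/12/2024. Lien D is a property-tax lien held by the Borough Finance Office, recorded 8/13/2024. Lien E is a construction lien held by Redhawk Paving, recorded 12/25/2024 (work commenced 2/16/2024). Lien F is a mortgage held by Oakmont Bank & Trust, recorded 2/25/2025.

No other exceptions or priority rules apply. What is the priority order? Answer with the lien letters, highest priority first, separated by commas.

First, effective dates: A was recorded 28 days after the deed, outside the 21-day window, so it keeps its recording date; E relates back to 2/16/2024 (work commenced).
Sorted by effective date: C (1/12/2024), E (2/16/2024), B (3/2/2024), D (8/13/2024), A (9/15/2024), F (2/25/2025).
C would otherwise be senior to E, so under the subordination agreement C and E exchange positions.

E, C, B, D, A, F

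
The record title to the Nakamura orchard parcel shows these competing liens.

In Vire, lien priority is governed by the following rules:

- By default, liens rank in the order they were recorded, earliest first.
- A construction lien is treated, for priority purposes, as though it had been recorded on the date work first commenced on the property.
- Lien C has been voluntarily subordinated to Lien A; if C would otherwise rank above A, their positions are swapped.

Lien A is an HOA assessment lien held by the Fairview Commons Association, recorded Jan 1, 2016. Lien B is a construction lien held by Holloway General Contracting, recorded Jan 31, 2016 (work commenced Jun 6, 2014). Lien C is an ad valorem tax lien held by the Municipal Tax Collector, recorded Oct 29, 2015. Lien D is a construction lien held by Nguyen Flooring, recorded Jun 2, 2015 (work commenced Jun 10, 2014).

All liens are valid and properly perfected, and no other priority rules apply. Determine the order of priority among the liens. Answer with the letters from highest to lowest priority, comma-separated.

B, D, A, C

Adjusting effective dates: B's effective date is Jun 6, 2014, when work began; D relates back to Jun 10, 2014 (work commenced).
By effective date: B (Jun 6, 2014), D (Jun 10, 2014), C (Oct 29, 2015), A (Jan 1, 2016).
C is senior to A before the subordination, so the two trade places.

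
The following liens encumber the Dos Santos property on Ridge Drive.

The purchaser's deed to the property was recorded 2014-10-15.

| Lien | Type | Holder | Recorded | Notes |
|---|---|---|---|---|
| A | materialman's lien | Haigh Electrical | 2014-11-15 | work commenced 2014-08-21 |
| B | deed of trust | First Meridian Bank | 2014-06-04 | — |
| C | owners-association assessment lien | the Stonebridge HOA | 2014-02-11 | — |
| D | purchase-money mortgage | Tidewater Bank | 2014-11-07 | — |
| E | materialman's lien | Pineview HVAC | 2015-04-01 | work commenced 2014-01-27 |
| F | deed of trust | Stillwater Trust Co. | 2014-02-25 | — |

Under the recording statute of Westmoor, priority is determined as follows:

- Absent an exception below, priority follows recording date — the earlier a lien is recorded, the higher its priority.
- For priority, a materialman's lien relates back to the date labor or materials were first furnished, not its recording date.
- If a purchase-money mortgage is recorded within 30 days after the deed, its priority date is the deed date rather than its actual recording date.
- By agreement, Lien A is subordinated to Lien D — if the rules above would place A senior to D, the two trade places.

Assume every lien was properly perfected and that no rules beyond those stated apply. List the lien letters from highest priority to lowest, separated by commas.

Adjusting effective dates: A's effective date is 2014-08-21, when work began; D relates back to the deed date 2014-10-15; E's effective date is 2014-01-27, when work began.
Ordering by effective date: E (2014-01-27), C (2014-02-11), F (2014-02-25), B (2014-06-04), A (2014-08-21), D (2014-10-15).
A would otherwise be senior to D, so under the subordination agreement A and D exchange positions.

E, C, F, B, D, A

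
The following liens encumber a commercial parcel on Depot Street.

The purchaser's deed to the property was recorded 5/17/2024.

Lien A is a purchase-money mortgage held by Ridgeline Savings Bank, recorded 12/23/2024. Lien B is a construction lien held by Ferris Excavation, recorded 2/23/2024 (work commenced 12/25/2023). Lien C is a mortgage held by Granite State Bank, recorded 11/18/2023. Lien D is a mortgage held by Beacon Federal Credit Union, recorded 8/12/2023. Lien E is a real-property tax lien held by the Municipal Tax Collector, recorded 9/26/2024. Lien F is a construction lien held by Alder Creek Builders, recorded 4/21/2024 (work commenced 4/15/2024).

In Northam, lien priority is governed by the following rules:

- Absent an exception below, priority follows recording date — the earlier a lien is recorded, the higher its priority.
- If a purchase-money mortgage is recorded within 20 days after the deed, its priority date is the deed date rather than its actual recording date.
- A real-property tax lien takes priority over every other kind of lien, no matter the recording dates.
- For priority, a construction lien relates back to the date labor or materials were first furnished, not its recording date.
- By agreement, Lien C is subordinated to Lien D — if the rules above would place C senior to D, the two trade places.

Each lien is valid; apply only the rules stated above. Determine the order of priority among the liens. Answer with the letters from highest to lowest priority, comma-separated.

E, D, C, B, F, A

Effective dates: A was recorded 220 days after the deed — beyond 20 days — so no relation-back applies; B is treated as recorded 12/25/2023, the work-commencement date; F is treated as recorded 4/15/2024, the work-commencement date.
E is a real-property tax lien and takes priority over every other lien.
Remaining liens by effective date: D (8/12/2023), C (11/18/2023), B (12/25/2023), F (4/15/2024), A (12/23/2024).
C is already junior to D, so the subordination agreement changes nothing.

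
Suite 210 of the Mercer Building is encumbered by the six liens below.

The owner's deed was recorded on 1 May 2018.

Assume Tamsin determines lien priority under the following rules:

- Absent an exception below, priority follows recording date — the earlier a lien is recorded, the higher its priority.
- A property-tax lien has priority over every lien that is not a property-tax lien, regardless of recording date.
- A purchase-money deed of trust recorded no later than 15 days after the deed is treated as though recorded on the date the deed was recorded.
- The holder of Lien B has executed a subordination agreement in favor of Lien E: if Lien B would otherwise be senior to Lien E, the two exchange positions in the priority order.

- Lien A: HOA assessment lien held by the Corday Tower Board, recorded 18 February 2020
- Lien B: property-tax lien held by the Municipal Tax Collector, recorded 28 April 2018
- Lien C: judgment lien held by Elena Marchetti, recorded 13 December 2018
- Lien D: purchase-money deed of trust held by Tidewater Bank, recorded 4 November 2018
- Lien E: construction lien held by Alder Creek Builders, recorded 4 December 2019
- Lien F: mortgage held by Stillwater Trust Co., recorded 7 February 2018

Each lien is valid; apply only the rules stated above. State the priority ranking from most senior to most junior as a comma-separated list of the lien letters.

Effective dates: D was recorded 187 days after the deed, outside the 15-day window, so it keeps its recording date.
As a property-tax lien, B is senior to every other lien.
Among the remaining liens, by effective date: F (7 February 2018), D (4 November 2018), C (13 December 2018), E (4 December 2019), A (18 February 2020).
Because B would otherwise rank above E, the subordination swaps them.

E, F, D, C, B, A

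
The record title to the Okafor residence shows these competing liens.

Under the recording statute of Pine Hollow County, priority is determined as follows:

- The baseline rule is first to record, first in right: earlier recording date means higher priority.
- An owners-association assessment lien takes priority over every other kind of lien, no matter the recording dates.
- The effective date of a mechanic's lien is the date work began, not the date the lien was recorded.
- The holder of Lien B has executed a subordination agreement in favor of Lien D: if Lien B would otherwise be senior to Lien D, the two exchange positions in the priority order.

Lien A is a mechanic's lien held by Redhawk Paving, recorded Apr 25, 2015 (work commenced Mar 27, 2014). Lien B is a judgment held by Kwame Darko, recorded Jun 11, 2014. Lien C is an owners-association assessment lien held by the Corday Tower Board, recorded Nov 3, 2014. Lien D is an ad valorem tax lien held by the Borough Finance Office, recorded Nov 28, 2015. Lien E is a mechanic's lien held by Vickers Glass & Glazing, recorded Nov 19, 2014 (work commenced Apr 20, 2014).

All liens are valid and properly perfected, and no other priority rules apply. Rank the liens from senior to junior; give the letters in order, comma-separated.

First, effective dates: A relates back to Mar 27, 2014 (work commenced); E's effective date is Apr 20, 2014, when work began.
C, as an owners-association assessment lien, has superpriority and ranks first.
Ordering the rest by effective date: A (Mar 27, 2014), E (Apr 20, 2014), B (Jun 11, 2014), D (Nov 28, 2015).
Because B would otherwise rank above D, the subordination swaps them.

C, A, E, D, B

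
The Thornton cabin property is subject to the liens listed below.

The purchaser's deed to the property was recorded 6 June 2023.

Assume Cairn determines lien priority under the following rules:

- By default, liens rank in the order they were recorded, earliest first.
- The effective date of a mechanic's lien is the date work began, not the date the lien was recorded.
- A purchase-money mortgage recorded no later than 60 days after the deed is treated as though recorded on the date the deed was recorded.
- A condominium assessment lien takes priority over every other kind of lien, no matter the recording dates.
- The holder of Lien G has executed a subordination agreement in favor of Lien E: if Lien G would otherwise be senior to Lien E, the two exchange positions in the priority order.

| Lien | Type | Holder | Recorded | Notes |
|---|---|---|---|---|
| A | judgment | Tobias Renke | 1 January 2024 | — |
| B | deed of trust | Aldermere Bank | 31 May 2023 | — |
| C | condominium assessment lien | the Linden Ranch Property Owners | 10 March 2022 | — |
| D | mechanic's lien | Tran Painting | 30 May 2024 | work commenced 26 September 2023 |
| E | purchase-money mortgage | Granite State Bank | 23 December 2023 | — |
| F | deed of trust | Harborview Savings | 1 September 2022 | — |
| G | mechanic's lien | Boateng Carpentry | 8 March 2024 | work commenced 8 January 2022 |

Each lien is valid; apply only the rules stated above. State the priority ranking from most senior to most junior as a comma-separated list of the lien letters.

C, E, F, B, D, G, A

Effective dates after the stated exceptions: D is treated as recorded 26 September 2023, the work-commencement date; E was recorded 200 days after the deed — beyond 60 days — so no relation-back applies; G's effective date is 8 January 2022, when work began.
C, as a condominium assessment lien, has superpriority and ranks first.
The other liens, earliest effective date first: G (8 January 2022), F (1 September 2022), B (31 May 2023), D (26 September 2023), E (23 December 2023), A (1 January 2024).
The subordination applies — G was senior to E — so G and E swap.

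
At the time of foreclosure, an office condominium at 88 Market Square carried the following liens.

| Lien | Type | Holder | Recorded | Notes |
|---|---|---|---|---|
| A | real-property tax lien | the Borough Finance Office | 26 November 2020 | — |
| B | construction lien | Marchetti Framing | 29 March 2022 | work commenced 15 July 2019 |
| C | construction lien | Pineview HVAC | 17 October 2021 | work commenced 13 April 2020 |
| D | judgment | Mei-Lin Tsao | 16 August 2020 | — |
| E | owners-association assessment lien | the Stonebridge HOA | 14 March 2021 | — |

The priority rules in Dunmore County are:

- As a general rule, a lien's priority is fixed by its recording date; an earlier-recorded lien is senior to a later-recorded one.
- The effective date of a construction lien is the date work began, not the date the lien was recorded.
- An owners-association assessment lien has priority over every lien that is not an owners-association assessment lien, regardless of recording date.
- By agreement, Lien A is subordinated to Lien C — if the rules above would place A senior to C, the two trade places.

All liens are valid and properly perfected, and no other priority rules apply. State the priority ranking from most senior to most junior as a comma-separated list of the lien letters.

Effective dates: B is treated as recorded 15 July 2019, the work-commencement date; C's effective date is 13 April 2020, when work began.
E is an owners-association assessment lien and takes priority over every other lien.
Remaining liens by effective date: B (15 July 2019), C (13 April 2020), D (16 August 2020), A (26 November 2020).
Since A is not senior to C, the subordination leaves the order unchanged.

E, B, C, D, A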